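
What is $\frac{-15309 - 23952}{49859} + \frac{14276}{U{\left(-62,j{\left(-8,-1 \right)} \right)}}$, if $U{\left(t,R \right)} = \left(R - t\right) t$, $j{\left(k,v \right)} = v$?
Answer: $- \frac{430136093}{94283369} \approx -4.5622$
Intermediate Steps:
$U{\left(t,R \right)} = t \left(R - t\right)$
$\frac{-15309 - 23952}{49859} + \frac{14276}{U{\left(-62,j{\left(-8,-1 \right)} \right)}} = \frac{-15309 - 23952}{49859} + \frac{14276}{\left(-62\right) \left(-1 - -62\right)} = \left(-39261\right) \frac{1}{49859} + \frac{14276}{\left(-62\right) \left(-1 + 62\right)} = - \frac{39261}{49859} + \frac{14276}{\left(-62\right) 61} = - \frac{39261}{49859} + \frac{14276}{-3782} = - \frac{39261}{49859} + 14276 \left(- \frac{1}{3782}\right) = - \frac{39261}{49859} - \frac{7138}{1891} = - \frac{430136093}{94283369}$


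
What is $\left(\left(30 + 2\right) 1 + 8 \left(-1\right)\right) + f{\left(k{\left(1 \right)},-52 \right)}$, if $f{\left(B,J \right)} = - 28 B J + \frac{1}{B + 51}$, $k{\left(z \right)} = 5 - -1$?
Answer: $\frac{499321}{57} \approx 8760.0$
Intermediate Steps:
$k{\left(z \right)} = 6$ ($k{\left(z \right)} = 5 + 1 = 6$)
$f{\left(B,J \right)} = \frac{1}{51 + B} - 28 B J$ ($f{\left(B,J \right)} = - 28 B J + \frac{1}{51 + B} = \frac{1}{51 + B} - 28 B J$)
$\left(\left(30 + 2\right) 1 + 8 \left(-1\right)\right) + f{\left(k{\left(1 \right)},-52 \right)} = \left(\left(30 + 2\right) 1 + 8 \left(-1\right)\right) + \frac{1 - 8568 \left(-52\right) - - 1456 \cdot 6^{2}}{51 + 6} = \left(32 \cdot 1 - 8\right) + \frac{1 + 445536 - \left(-1456\right) 36}{57} = \left(32 - 8\right) + \frac{1 + 445536 + 52416}{57} = 24 + \frac{1}{57} \cdot 497953 = 24 + \frac{497953}{57} = \frac{499321}{57}$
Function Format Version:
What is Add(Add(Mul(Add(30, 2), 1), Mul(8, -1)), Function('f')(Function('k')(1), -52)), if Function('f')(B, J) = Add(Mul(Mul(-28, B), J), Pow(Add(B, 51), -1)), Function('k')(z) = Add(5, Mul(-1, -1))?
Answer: Rational(499321, 57) ≈ 8760.0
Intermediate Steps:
Function('k')(z) = 6 (Function('k')(z) = Add(5, 1) = 6)
Function('f')(B, J) = Add(Pow(Add(51, B), -1), Mul(-28, B, J)) (Function('f')(B, J) = Add(Mul(-28, B, J), Pow(Add(51, B), -1)) = Add(Pow(Add(51, B), -1), Mul(-28, B, J)))
Add(Add(Mul(Add(30, 2), 1), Mul(8, -1)), Function('f')(Function('k')(1), -52)) = Add(Add(Mul(Add(30, 2), 1), Mul(8, -1)), Mul(Pow(Add(51, 6), -1), Add(1, Mul(-1428, 6, -52), Mul(-28, -52, Pow(6, 2))))) = Add(Add(Mul(32, 1), -8), Mul(Pow(57, -1), Add(1, 445536, Mul(-28, -52, 36)))) = Add(Add(32, -8), Mul(Rational(1, 57), Add(1, 445536, 52416))) = Add(24, Mul(Rational(1, 57), 497953)) = Add(24, Rational(497953, 57)) = Rational(499321, 57)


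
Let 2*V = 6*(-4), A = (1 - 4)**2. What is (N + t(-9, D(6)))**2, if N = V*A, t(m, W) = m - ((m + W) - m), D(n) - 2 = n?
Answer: 15625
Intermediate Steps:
A = 9 (A = (-3)**2 = 9)
D(n) = 2 + n
V = -12 (V = (6*(-4))/2 = (1/2)*(-24) = -12)
t(m, W) = m - W (t(m, W) = m - ((W + m) - m) = m - W)
N = -108 (N = -12*9 = -108)
(N + t(-9, D(6)))**2 = (-108 + (-9 - (2 + 6)))**2 = (-108 + (-9 - 1*8))**2 = (-108 + (-9 - 8))**2 = (-108 - 17)**2 = (-125)**2 = 15625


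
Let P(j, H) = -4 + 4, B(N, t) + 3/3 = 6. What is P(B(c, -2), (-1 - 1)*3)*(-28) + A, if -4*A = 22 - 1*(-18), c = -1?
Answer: -10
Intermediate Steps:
B(N, t) = 5 (B(N, t) = -1 + 6 = 5)
P(j, H) = 0
A = -10 (A = -(22 - 1*(-18))/4 = -(22 + 18)/4 = -¼*40 = -10)
P(B(c, -2), (-1 - 1)*3)*(-28) + A = 0*(-28) - 10 = 0 - 10 = -10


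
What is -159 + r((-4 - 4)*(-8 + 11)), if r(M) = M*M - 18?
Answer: 399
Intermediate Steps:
r(M) = -18 + M² (r(M) = M² - 18 = -18 + M²)
-159 + r((-4 - 4)*(-8 + 11)) = -159 + (-18 + ((-4 - 4)*(-8 + 11))²) = -159 + (-18 + (-8*3)²) = -159 + (-18 + (-24)²) = -159 + (-18 + 576) = -159 + 558 = 399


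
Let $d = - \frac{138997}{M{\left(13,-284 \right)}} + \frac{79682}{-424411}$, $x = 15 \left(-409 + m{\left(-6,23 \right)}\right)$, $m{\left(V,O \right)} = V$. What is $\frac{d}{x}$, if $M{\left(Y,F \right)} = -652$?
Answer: $- \frac{58939903103}{1722556925700} \approx -0.034217$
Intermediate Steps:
$x = -6225$ ($x = 15 \left(-409 - 6\right) = 15 \left(-415\right) = -6225$)
$d = \frac{58939903103}{276715972}$ ($d = - \frac{138997}{-652} + \frac{79682}{-424411} = \left(-138997\right) \left(- \frac{1}{652}\right) + 79682 \left(- \frac{1}{424411}\right) = \frac{138997}{652} - \frac{79682}{424411} = \frac{58939903103}{276715972} \approx 213.0$)
$\frac{d}{x} = \frac{58939903103}{276715972 \left(-6225\right)} = \frac{58939903103}{276715972} \left(- \frac{1}{6225}\right) = - \frac{58939903103}{1722556925700}$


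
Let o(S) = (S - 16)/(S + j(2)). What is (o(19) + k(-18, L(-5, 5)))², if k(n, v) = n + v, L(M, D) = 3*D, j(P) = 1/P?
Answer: 1369/169 ≈ 8.1006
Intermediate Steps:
o(S) = (-16 + S)/(½ + S) (o(S) = (S - 16)/(S + 1/2) = (-16 + S)/(S + ½) = (-16 + S)/(½ + S))
(o(19) + k(-18, L(-5, 5)))² = (2*(-16 + 19)/(1 + 2*19) + (-18 + 3*5))² = (2*3/(1 + 38) + (-18 + 15))² = (2*3/39 - 3)² = (2*(1/39)*3 - 3)² = (2/13 - 3)² = (-37/13)² = 1369/169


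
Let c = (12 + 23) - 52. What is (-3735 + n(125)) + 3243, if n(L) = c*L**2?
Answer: -266117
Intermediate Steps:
c = -17 (c = 35 - 52 = -17)
n(L) = -17*L**2
(-3735 + n(125)) + 3243 = (-3735 - 17*125**2) + 3243 = (-3735 - 17*15625) + 3243 = (-3735 - 265625) + 3243 = -269360 + 3243 = -266117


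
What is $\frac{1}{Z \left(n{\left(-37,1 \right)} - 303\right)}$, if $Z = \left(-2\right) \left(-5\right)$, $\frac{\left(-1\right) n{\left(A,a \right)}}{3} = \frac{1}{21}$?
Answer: $- \frac{7}{21220} \approx -0.00032988$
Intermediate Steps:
$n{\left(A,a \right)} = - \frac{1}{7}$ ($n{\left(A,a \right)} = - \frac{3}{21} = \left(-3\right) \frac{1}{21} = - \frac{1}{7}$)
$Z = 10$
$\frac{1}{Z \left(n{\left(-37,1 \right)} - 303\right)} = \frac{1}{10 \left(- \frac{1}{7} - 303\right)} = \frac{1}{10 \left(- \frac{2122}{7}\right)} = \frac{1}{- \frac{21220}{7}} = - \frac{7}{21220}$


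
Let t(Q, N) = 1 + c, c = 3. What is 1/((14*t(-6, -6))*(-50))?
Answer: -1/2800 ≈ -0.00035714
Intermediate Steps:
t(Q, N) = 4 (t(Q, N) = 1 + 3 = 4)
1/((14*t(-6, -6))*(-50)) = 1/((14*4)*(-50)) = 1/(56*(-50)) = 1/(-2800) = -1/2800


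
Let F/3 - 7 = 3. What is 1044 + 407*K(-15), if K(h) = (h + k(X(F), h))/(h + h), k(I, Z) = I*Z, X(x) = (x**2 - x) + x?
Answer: 368795/2 ≈ 1.8440e+5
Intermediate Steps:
F = 30 (F = 21 + 3*3 = 21 + 9 = 30)
X(x) = x**2
K(h) = 901/2 (K(h) = (h + 30**2*h)/(h + h) = (h + 900*h)/((2*h)) = (901*h)*(1/(2*h)) = 901/2)
1044 + 407*K(-15) = 1044 + 407*(901/2) = 1044 + 366707/2 = 368795/2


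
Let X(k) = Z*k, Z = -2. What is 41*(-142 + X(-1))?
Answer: -5740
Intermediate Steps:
X(k) = -2*k
41*(-142 + X(-1)) = 41*(-142 - 2*(-1)) = 41*(-142 + 2) = 41*(-140) = -5740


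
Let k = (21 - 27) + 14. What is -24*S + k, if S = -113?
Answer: 2720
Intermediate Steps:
k = 8 (k = -6 + 14 = 8)
-24*S + k = -24*(-113) + 8 = 2712 + 8 = 2720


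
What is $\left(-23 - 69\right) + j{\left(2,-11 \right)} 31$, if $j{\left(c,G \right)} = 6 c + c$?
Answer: $342$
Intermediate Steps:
$j{\left(c,G \right)} = 7 c$
$\left(-23 - 69\right) + j{\left(2,-11 \right)} 31 = \left(-23 - 69\right) + 7 \cdot 2 \cdot 31 = \left(-23 - 69\right) + 14 \cdot 31 = -92 + 434 = 342$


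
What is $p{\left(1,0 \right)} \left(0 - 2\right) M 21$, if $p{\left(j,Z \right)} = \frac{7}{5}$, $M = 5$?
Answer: $-294$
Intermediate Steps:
$p{\left(j,Z \right)} = \frac{7}{5}$ ($p{\left(j,Z \right)} = 7 \cdot \frac{1}{5} = \frac{7}{5}$)
$p{\left(1,0 \right)} \left(0 - 2\right) M 21 = \frac{7 \left(0 - 2\right) 5}{5} \cdot 21 = \frac{7 \left(\left(-2\right) 5\right)}{5} \cdot 21 = \frac{7}{5} \left(-10\right) 21 = \left(-14\right) 21 = -294$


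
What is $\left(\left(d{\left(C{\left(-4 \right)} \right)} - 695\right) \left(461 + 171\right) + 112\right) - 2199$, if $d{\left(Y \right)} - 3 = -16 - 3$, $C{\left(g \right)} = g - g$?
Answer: $-451439$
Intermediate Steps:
$C{\left(g \right)} = 0$
$d{\left(Y \right)} = -16$ ($d{\left(Y \right)} = 3 - 19 = -16$)
$\left(\left(d{\left(C{\left(-4 \right)} \right)} - 695\right) \left(461 + 171\right) + 112\right) - 2199 = \left(\left(-16 - 695\right) \left(461 + 171\right) + 112\right) - 2199 = \left(\left(-711\right) 632 + 112\right) - 2199 = \left(-449352 + 112\right) - 2199 = -449240 - 2199 = -451439$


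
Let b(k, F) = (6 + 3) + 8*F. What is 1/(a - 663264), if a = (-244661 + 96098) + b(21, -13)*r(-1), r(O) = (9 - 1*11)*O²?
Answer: -1/811637 ≈ -1.2321e-6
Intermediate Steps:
b(k, F) = 9 + 8*F
r(O) = -2*O² (r(O) = (9 - 11)*O² = -2*O²)
a = -148373 (a = (-244661 + 96098) + (9 + 8*(-13))*(-2*(-1)²) = -148563 + (9 - 104)*(-2*1) = -148563 - 95*(-2) = -148563 + 190 = -148373)
1/(a - 663264) = 1/(-148373 - 663264) = 1/(-811637) = -1/811637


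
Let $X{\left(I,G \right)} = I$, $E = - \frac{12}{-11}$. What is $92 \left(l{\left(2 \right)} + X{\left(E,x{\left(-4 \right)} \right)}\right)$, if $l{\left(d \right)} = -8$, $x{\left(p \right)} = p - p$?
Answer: $- \frac{6992}{11} \approx -635.64$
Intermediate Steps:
$E = \frac{12}{11}$ ($E = \left(-12\right) \left(- \frac{1}{11}\right) = \frac{12}{11} \approx 1.0909$)
$x{\left(p \right)} = 0$
$92 \left(l{\left(2 \right)} + X{\left(E,x{\left(-4 \right)} \right)}\right) = 92 \left(-8 + \frac{12}{11}\right) = 92 \left(- \frac{76}{11}\right) = - \frac{6992}{11}$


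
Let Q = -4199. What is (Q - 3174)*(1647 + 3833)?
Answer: -40404040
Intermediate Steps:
(Q - 3174)*(1647 + 3833) = (-4199 - 3174)*(1647 + 3833) = -7373*5480 = -40404040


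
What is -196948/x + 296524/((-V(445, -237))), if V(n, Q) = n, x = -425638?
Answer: -63062120226/94704455 ≈ -665.88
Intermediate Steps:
-196948/x + 296524/((-V(445, -237))) = -196948/(-425638) + 296524/((-1*445)) = -196948*(-1/425638) + 296524/(-445) = 98474/212819 + 296524*(-1/445) = 98474/212819 - 296524/445 = -63062120226/94704455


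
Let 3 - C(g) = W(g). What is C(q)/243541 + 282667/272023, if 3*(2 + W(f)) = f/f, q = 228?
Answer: 206526819863/198746260329 ≈ 1.0391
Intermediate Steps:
W(f) = -5/3 (W(f) = -2 + (f/f)/3 = -2 + (⅓)*1 = -2 + ⅓ = -5/3)
C(g) = 14/3 (C(g) = 3 - 1*(-5/3) = 3 + 5/3 = 14/3)
C(q)/243541 + 282667/272023 = (14/3)/243541 + 282667/272023 = (14/3)*(1/243541) + 282667*(1/272023) = 14/730623 + 282667/272023 = 206526819863/198746260329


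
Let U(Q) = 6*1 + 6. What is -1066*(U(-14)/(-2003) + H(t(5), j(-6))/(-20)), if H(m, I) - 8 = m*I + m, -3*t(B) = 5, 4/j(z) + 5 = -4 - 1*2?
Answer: 248701531/660990 ≈ 376.26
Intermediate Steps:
U(Q) = 12 (U(Q) = 6 + 6 = 12)
j(z) = -4/11 (j(z) = 4/(-5 + (-4 - 1*2)) = 4/(-5 + (-4 - 2)) = 4/(-5 - 6) = 4/(-11) = 4*(-1/11) = -4/11)
t(B) = -5/3 (t(B) = -⅓*5 = -5/3)
H(m, I) = 8 + m + I*m (H(m, I) = 8 + (m*I + m) = 8 + (I*m + m) = 8 + (m + I*m) = 8 + m + I*m)
-1066*(U(-14)/(-2003) + H(t(5), j(-6))/(-20)) = -1066*(12/(-2003) + (8 - 5/3 - 4/11*(-5/3))/(-20)) = -1066*(12*(-1/2003) + (8 - 5/3 + 20/33)*(-1/20)) = -1066*(-12/2003 + (229/33)*(-1/20)) = -1066*(-12/2003 - 229/660) = -1066*(-466607/1321980) = 248701531/660990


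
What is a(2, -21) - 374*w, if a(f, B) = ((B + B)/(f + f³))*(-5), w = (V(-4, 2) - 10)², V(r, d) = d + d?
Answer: -13443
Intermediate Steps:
V(r, d) = 2*d
w = 36 (w = (2*2 - 10)² = (4 - 10)² = (-6)² = 36)
a(f, B) = -10*B/(f + f³) (a(f, B) = ((2*B)/(f + f³))*(-5) = (2*B/(f + f³))*(-5) = -10*B/(f + f³))
a(2, -21) - 374*w = -10*(-21)/(2 + 2³) - 374*36 = -10*(-21)/(2 + 8) - 13464 = -10*(-21)/10 - 13464 = -10*(-21)*⅒ - 13464 = 21 - 13464 = -13443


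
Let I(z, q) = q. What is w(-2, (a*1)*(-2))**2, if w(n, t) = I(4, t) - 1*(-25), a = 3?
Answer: 361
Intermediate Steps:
w(n, t) = 25 + t (w(n, t) = t - 1*(-25) = t + 25 = 25 + t)
w(-2, (a*1)*(-2))**2 = (25 + (3*1)*(-2))**2 = (25 + 3*(-2))**2 = (25 - 6)**2 = 19**2 = 361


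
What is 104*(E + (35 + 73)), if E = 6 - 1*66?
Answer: 4992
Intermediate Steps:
E = -60 (E = 6 - 66 = -60)
104*(E + (35 + 73)) = 104*(-60 + (35 + 73)) = 104*(-60 + 108) = 104*48 = 4992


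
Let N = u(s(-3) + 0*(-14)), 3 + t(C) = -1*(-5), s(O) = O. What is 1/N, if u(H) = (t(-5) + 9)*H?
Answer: -1/33 ≈ -0.030303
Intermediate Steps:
t(C) = 2 (t(C) = -3 - 1*(-5) = -3 + 5 = 2)
u(H) = 11*H (u(H) = (2 + 9)*H = 11*H)
N = -33 (N = 11*(-3 + 0*(-14)) = 11*(-3 + 0) = 11*(-3) = -33)
1/N = 1/(-33) = -1/33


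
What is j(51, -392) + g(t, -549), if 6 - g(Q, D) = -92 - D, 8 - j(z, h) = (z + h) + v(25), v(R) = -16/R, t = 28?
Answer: -2534/25 ≈ -101.36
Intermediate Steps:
j(z, h) = 216/25 - h - z (j(z, h) = 8 - ((z + h) - 16/25) = 8 - ((h + z) - 16*1/25) = 8 - ((h + z) - 16/25) = 8 - (-16/25 + h + z) = 8 + (16/25 - h - z) = 216/25 - h - z)
g(Q, D) = 98 + D (g(Q, D) = 6 - (-92 - D) = 6 + (92 + D) = 98 + D)
j(51, -392) + g(t, -549) = (216/25 - 1*(-392) - 1*51) + (98 - 549) = (216/25 + 392 - 51) - 451 = 8741/25 - 451 = -2534/25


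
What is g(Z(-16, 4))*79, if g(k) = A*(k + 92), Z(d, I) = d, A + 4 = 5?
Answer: 6004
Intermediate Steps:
A = 1 (A = -4 + 5 = 1)
g(k) = 92 + k (g(k) = 1*(k + 92) = 1*(92 + k) = 92 + k)
g(Z(-16, 4))*79 = (92 - 16)*79 = 76*79 = 6004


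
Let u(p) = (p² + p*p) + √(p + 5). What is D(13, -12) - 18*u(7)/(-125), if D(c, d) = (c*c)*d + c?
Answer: -250111/125 + 36*√3/125 ≈ -2000.4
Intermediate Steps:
D(c, d) = c + d*c² (D(c, d) = c²*d + c = d*c² + c = c + d*c²)
u(p) = √(5 + p) + 2*p² (u(p) = (p² + p²) + √(5 + p) = 2*p² + √(5 + p) = √(5 + p) + 2*p²)
D(13, -12) - 18*u(7)/(-125) = 13*(1 + 13*(-12)) - 18*(√(5 + 7) + 2*7²)/(-125) = 13*(1 - 156) - 18*(√12 + 2*49)*(-1)/125 = 13*(-155) - 18*(2*√3 + 98)*(-1)/125 = -2015 - 18*(98 + 2*√3)*(-1)/125 = -2015 - 18*(-98/125 - 2*√3/125) = -2015 + (1764/125 + 36*√3/125) = -250111/125 + 36*√3/125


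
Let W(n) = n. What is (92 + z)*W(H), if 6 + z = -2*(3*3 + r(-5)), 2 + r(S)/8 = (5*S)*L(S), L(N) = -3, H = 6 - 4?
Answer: -2200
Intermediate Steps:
H = 2
r(S) = -16 - 120*S (r(S) = -16 + 8*((5*S)*(-3)) = -16 + 8*(-15*S) = -16 - 120*S)
z = -1192 (z = -6 - 2*(3*3 + (-16 - 120*(-5))) = -6 - 2*(9 + (-16 + 600)) = -6 - 2*(9 + 584) = -6 - 2*593 = -6 - 1186 = -1192)
(92 + z)*W(H) = (92 - 1192)*2 = -1100*2 = -2200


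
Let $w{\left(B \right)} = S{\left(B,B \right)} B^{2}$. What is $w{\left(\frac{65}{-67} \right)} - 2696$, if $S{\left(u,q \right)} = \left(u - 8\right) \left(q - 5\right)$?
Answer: $- \frac{53311732216}{20151121} \approx -2645.6$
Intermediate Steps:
$S{\left(u,q \right)} = \left(-8 + u\right) \left(-5 + q\right)$
$w{\left(B \right)} = B^{2} \left(40 + B^{2} - 13 B\right)$ ($w{\left(B \right)} = \left(40 - 8 B - 5 B + B B\right) B^{2} = \left(40 - 8 B - 5 B + B^{2}\right) B^{2} = \left(40 + B^{2} - 13 B\right) B^{2} = B^{2} \left(40 + B^{2} - 13 B\right)$)
$w{\left(\frac{65}{-67} \right)} - 2696 = \left(\frac{65}{-67}\right)^{2} \left(40 + \left(\frac{65}{-67}\right)^{2} - 13 \frac{65}{-67}\right) - 2696 = \left(65 \left(- \frac{1}{67}\right)\right)^{2} \left(40 + \left(65 \left(- \frac{1}{67}\right)\right)^{2} - 13 \cdot 65 \left(- \frac{1}{67}\right)\right) - 2696 = \left(- \frac{65}{67}\right)^{2} \left(40 + \left(- \frac{65}{67}\right)^{2} - - \frac{845}{67}\right) - 2696 = \frac{4225 \left(40 + \frac{4225}{4489} + \frac{845}{67}\right)}{4489} - 2696 = \frac{4225}{4489} \cdot \frac{240400}{4489} - 2696 = \frac{1015690000}{20151121} - 2696 = - \frac{53311732216}{20151121}$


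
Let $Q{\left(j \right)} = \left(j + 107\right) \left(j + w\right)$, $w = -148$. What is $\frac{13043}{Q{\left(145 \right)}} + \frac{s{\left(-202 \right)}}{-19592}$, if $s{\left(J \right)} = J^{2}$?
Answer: $- \frac{35798285}{1851444} \approx -19.335$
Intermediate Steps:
$Q{\left(j \right)} = \left(-148 + j\right) \left(107 + j\right)$ ($Q{\left(j \right)} = \left(j + 107\right) \left(j - 148\right) = \left(107 + j\right) \left(-148 + j\right) = \left(-148 + j\right) \left(107 + j\right)$)
$\frac{13043}{Q{\left(145 \right)}} + \frac{s{\left(-202 \right)}}{-19592} = \frac{13043}{-15836 + 145^{2} - 5945} + \frac{\left(-202\right)^{2}}{-19592} = \frac{13043}{-15836 + 21025 - 5945} + 40804 \left(- \frac{1}{19592}\right) = \frac{13043}{-756} - \frac{10201}{4898} = 13043 \left(- \frac{1}{756}\right) - \frac{10201}{4898} = - \frac{13043}{756} - \frac{10201}{4898} = - \frac{35798285}{1851444}$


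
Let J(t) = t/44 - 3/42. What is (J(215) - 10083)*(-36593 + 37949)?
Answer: -1052283459/77 ≈ -1.3666e+7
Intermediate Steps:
J(t) = -1/14 + t/44 (J(t) = t*(1/44) - 3*1/42 = t/44 - 1/14 = -1/14 + t/44)
(J(215) - 10083)*(-36593 + 37949) = ((-1/14 + (1/44)*215) - 10083)*(-36593 + 37949) = ((-1/14 + 215/44) - 10083)*1356 = (1483/308 - 10083)*1356 = -3104081/308*1356 = -1052283459/77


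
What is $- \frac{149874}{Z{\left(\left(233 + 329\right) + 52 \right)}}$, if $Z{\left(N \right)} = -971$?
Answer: $\frac{149874}{971} \approx 154.35$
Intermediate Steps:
$- \frac{149874}{Z{\left(\left(233 + 329\right) + 52 \right)}} = - \frac{149874}{-971} = \left(-149874\right) \left(- \frac{1}{971}\right) = \frac{149874}{971}$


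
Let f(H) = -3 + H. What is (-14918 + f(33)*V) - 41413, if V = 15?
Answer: -55881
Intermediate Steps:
(-14918 + f(33)*V) - 41413 = (-14918 + (-3 + 33)*15) - 41413 = (-14918 + 30*15) - 41413 = (-14918 + 450) - 41413 = -14468 - 41413 = -55881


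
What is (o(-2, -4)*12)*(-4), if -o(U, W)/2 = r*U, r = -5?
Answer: 960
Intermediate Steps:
o(U, W) = 10*U (o(U, W) = -(-10)*U = 10*U)
(o(-2, -4)*12)*(-4) = ((10*(-2))*12)*(-4) = -20*12*(-4) = -240*(-4) = 960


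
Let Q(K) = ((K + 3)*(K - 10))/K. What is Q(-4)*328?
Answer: -1148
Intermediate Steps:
Q(K) = (-10 + K)*(3 + K)/K (Q(K) = ((3 + K)*(-10 + K))/K = ((-10 + K)*(3 + K))/K = (-10 + K)*(3 + K)/K)
Q(-4)*328 = (-7 - 4 - 30/(-4))*328 = (-7 - 4 - 30*(-1/4))*328 = (-7 - 4 + 15/2)*328 = -7/2*328 = -1148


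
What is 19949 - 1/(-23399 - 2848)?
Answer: 523601404/26247 ≈ 19949.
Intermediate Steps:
19949 - 1/(-23399 - 2848) = 19949 - 1/(-26247) = 19949 - 1*(-1/26247) = 19949 + 1/26247 = 523601404/26247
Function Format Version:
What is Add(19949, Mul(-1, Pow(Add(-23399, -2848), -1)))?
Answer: Rational(523601404, 26247) ≈ 19949.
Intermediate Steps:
Add(19949, Mul(-1, Pow(Add(-23399, -2848), -1))) = Add(19949, Mul(-1, Pow(-26247, -1))) = Add(19949, Mul(-1, Rational(-1, 26247))) = Add(19949, Rational(1, 26247)) = Rational(523601404, 26247)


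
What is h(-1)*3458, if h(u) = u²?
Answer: 3458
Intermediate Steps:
h(-1)*3458 = (-1)²*3458 = 1*3458 = 3458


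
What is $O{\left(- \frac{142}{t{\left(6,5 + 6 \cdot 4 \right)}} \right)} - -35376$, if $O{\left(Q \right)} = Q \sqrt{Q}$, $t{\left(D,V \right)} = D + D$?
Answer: $35376 - \frac{71 i \sqrt{426}}{36} \approx 35376.0 - 40.706 i$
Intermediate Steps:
$t{\left(D,V \right)} = 2 D$
$O{\left(Q \right)} = Q^{\frac{3}{2}}$
$O{\left(- \frac{142}{t{\left(6,5 + 6 \cdot 4 \right)}} \right)} - -35376 = \left(- \frac{142}{2 \cdot 6}\right)^{\frac{3}{2}} - -35376 = \left(- \frac{142}{12}\right)^{\frac{3}{2}} + 35376 = \left(\left(-142\right) \frac{1}{12}\right)^{\frac{3}{2}} + 35376 = \left(- \frac{71}{6}\right)^{\frac{3}{2}} + 35376 = - \frac{71 i \sqrt{426}}{36} + 35376 = 35376 - \frac{71 i \sqrt{426}}{36}$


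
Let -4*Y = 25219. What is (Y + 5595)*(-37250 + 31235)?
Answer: 17076585/4 ≈ 4.2691e+6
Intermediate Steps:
Y = -25219/4 (Y = -1/4*25219 = -25219/4 ≈ -6304.8)
(Y + 5595)*(-37250 + 31235) = (-25219/4 + 5595)*(-37250 + 31235) = -2839/4*(-6015) = 17076585/4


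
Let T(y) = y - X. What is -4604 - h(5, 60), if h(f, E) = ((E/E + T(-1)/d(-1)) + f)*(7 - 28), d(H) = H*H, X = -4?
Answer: -4415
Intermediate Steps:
T(y) = 4 + y (T(y) = y - 1*(-4) = y + 4 = 4 + y)
d(H) = H²
h(f, E) = -84 - 21*f (h(f, E) = ((E/E + (4 - 1)/((-1)²)) + f)*(7 - 28) = ((1 + 3/1) + f)*(-21) = ((1 + 3*1) + f)*(-21) = ((1 + 3) + f)*(-21) = (4 + f)*(-21) = -84 - 21*f)
-4604 - h(5, 60) = -4604 - (-84 - 21*5) = -4604 - (-84 - 105) = -4604 - 1*(-189) = -4604 + 189 = -4415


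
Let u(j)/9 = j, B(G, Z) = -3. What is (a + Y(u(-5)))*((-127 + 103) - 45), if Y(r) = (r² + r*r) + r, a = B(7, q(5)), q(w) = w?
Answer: -276138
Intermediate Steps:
a = -3
u(j) = 9*j
Y(r) = r + 2*r² (Y(r) = (r² + r²) + r = 2*r² + r = r + 2*r²)
(a + Y(u(-5)))*((-127 + 103) - 45) = (-3 + (9*(-5))*(1 + 2*(9*(-5))))*((-127 + 103) - 45) = (-3 - 45*(1 + 2*(-45)))*(-24 - 45) = (-3 - 45*(1 - 90))*(-69) = (-3 - 45*(-89))*(-69) = (-3 + 4005)*(-69) = 4002*(-69) = -276138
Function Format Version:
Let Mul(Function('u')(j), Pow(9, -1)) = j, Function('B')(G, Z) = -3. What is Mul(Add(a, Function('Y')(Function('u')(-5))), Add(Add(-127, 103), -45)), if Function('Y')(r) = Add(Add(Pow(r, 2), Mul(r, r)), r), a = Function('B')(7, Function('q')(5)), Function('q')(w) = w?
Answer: -276138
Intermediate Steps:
a = -3
Function('u')(j) = Mul(9, j)
Function('Y')(r) = Add(r, Mul(2, Pow(r, 2))) (Function('Y')(r) = Add(Add(Pow(r, 2), Pow(r, 2)), r) = Add(Mul(2, Pow(r, 2)), r) = Add(r, Mul(2, Pow(r, 2))))
Mul(Add(a, Function('Y')(Function('u')(-5))), Add(Add(-127, 103), -45)) = Mul(Add(-3, Mul(Mul(9, -5), Add(1, Mul(2, Mul(9, -5))))), Add(Add(-127, 103), -45)) = Mul(Add(-3, Mul(-45, Add(1, Mul(2, -45)))), Add(-24, -45)) = Mul(Add(-3, Mul(-45, Add(1, -90))), -69) = Mul(Add(-3, Mul(-45, -89)), -69) = Mul(Add(-3, 4005), -69) = Mul(4002, -69) = -276138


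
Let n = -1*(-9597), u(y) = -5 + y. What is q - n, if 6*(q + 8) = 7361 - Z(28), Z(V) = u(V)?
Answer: -8382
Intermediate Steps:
Z(V) = -5 + V
q = 1215 (q = -8 + (7361 - (-5 + 28))/6 = -8 + (7361 - 1*23)/6 = -8 + (7361 - 23)/6 = -8 + (⅙)*7338 = -8 + 1223 = 1215)
n = 9597
q - n = 1215 - 1*9597 = 1215 - 9597 = -8382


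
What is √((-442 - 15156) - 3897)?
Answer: I*√19495 ≈ 139.62*I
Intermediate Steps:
√((-442 - 15156) - 3897) = √(-15598 - 3897) = √(-19495) = I*√19495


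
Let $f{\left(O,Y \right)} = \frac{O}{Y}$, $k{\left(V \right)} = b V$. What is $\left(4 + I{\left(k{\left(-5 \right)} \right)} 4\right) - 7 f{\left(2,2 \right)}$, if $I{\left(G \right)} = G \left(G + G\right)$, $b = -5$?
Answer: $4997$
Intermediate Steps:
$k{\left(V \right)} = - 5 V$
$I{\left(G \right)} = 2 G^{2}$ ($I{\left(G \right)} = G 2 G = 2 G^{2}$)
$\left(4 + I{\left(k{\left(-5 \right)} \right)} 4\right) - 7 f{\left(2,2 \right)} = \left(4 + 2 \left(\left(-5\right) \left(-5\right)\right)^{2} \cdot 4\right) - 7 \cdot \frac{2}{2} = \left(4 + 2 \cdot 25^{2} \cdot 4\right) - 7 \cdot 2 \cdot \frac{1}{2} = \left(4 + 2 \cdot 625 \cdot 4\right) - 7 = \left(4 + 1250 \cdot 4\right) - 7 = \left(4 + 5000\right) - 7 = 5004 - 7 = 4997$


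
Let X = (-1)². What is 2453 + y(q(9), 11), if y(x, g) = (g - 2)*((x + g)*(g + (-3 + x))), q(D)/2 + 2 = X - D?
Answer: 3425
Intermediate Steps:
X = 1
q(D) = -2 - 2*D (q(D) = -4 + 2*(1 - D) = -4 + (2 - 2*D) = -2 - 2*D)
y(x, g) = (-2 + g)*(g + x)*(-3 + g + x) (y(x, g) = (-2 + g)*((g + x)*(-3 + g + x)) = (-2 + g)*(g + x)*(-3 + g + x))
2453 + y(q(9), 11) = 2453 + (11³ - 5*11² - 2*(-2 - 2*9)² + 6*11 + 6*(-2 - 2*9) + 11*(-2 - 2*9)² - 7*11*(-2 - 2*9) + 2*(-2 - 2*9)*11²) = 2453 + (1331 - 5*121 - 2*(-2 - 18)² + 66 + 6*(-2 - 18) + 11*(-2 - 18)² - 7*11*(-2 - 18) + 2*(-2 - 18)*121) = 2453 + (1331 - 605 - 2*(-20)² + 66 + 6*(-20) + 11*(-20)² - 7*11*(-20) + 2*(-20)*121) = 2453 + (1331 - 605 - 2*400 + 66 - 120 + 11*400 + 1540 - 4840) = 2453 + (1331 - 605 - 800 + 66 - 120 + 4400 + 1540 - 4840) = 2453 + 972 = 3425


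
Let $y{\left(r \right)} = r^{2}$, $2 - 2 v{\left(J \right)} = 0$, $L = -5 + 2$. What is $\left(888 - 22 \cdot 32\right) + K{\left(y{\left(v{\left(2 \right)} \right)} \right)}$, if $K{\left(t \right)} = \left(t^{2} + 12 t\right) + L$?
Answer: $194$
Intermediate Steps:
$L = -3$
$v{\left(J \right)} = 1$ ($v{\left(J \right)} = 1 - 0 = 1 + 0 = 1$)
$K{\left(t \right)} = -3 + t^{2} + 12 t$ ($K{\left(t \right)} = \left(t^{2} + 12 t\right) - 3 = -3 + t^{2} + 12 t$)
$\left(888 - 22 \cdot 32\right) + K{\left(y{\left(v{\left(2 \right)} \right)} \right)} = \left(888 - 22 \cdot 32\right) + \left(-3 + \left(1^{2}\right)^{2} + 12 \cdot 1^{2}\right) = \left(888 - 704\right) + \left(-3 + 1^{2} + 12 \cdot 1\right) = \left(888 - 704\right) + \left(-3 + 1 + 12\right) = 184 + 10 = 194$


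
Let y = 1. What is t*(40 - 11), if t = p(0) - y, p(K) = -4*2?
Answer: -261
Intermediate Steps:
p(K) = -8
t = -9 (t = -8 - 1*1 = -8 - 1 = -9)
t*(40 - 11) = -9*(40 - 11) = -9*29 = -261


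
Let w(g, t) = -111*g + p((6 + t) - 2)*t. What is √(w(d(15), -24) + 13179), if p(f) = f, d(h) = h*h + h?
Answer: I*√12981 ≈ 113.93*I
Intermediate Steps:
d(h) = h + h² (d(h) = h² + h = h + h²)
w(g, t) = -111*g + t*(4 + t) (w(g, t) = -111*g + ((6 + t) - 2)*t = -111*g + (4 + t)*t = -111*g + t*(4 + t))
√(w(d(15), -24) + 13179) = √((-1665*(1 + 15) - 24*(4 - 24)) + 13179) = √((-1665*16 - 24*(-20)) + 13179) = √((-111*240 + 480) + 13179) = √((-26640 + 480) + 13179) = √(-26160 + 13179) = √(-12981) = I*√12981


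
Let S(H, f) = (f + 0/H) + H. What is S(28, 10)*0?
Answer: 0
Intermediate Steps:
S(H, f) = H + f (S(H, f) = (f + 0) + H = f + H = H + f)
S(28, 10)*0 = (28 + 10)*0 = 38*0 = 0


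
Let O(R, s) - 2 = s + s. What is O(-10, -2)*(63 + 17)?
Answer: -160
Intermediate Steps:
O(R, s) = 2 + 2*s (O(R, s) = 2 + (s + s) = 2 + 2*s)
O(-10, -2)*(63 + 17) = (2 + 2*(-2))*(63 + 17) = (2 - 4)*80 = -2*80 = -160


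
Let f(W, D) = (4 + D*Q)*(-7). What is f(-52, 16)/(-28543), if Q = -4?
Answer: -420/28543 ≈ -0.014715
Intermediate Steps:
f(W, D) = -28 + 28*D (f(W, D) = (4 + D*(-4))*(-7) = (4 - 4*D)*(-7) = -28 + 28*D)
f(-52, 16)/(-28543) = (-28 + 28*16)/(-28543) = (-28 + 448)*(-1/28543) = 420*(-1/28543) = -420/28543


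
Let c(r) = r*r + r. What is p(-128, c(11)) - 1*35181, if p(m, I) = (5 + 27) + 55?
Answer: -35094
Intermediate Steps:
c(r) = r + r² (c(r) = r² + r = r + r²)
p(m, I) = 87 (p(m, I) = 32 + 55 = 87)
p(-128, c(11)) - 1*35181 = 87 - 1*35181 = 87 - 35181 = -35094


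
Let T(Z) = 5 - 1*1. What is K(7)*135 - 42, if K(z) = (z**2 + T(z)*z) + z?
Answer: 11298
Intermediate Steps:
T(Z) = 4 (T(Z) = 5 - 1 = 4)
K(z) = z**2 + 5*z (K(z) = (z**2 + 4*z) + z = z**2 + 5*z)
K(7)*135 - 42 = (7*(5 + 7))*135 - 42 = (7*12)*135 - 42 = 84*135 - 42 = 11340 - 42 = 11298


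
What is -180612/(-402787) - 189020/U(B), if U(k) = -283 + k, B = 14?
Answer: 76183383368/108349703 ≈ 703.13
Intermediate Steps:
-180612/(-402787) - 189020/U(B) = -180612/(-402787) - 189020/(-283 + 14) = -180612*(-1/402787) - 189020/(-269) = 180612/402787 - 189020*(-1/269) = 180612/402787 + 189020/269 = 76183383368/108349703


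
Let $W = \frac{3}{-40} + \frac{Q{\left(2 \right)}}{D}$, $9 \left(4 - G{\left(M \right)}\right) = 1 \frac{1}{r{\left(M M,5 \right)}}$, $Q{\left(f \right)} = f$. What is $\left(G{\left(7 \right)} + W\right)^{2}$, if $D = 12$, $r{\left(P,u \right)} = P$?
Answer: $\frac{5203746769}{311169600} \approx 16.723$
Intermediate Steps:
$G{\left(M \right)} = 4 - \frac{1}{9 M^{2}}$ ($G{\left(M \right)} = 4 - \frac{1 \frac{1}{M M}}{9} = 4 - \frac{1 \frac{1}{M^{2}}}{9} = 4 - \frac{1}{9 M^{2}}$)
$W = \frac{11}{120}$ ($W = \frac{3}{-40} + \frac{2}{12} = 3 \left(- \frac{1}{40}\right) + 2 \cdot \frac{1}{12} = - \frac{3}{40} + \frac{1}{6} = \frac{11}{120} \approx 0.091667$)
$\left(G{\left(7 \right)} + W\right)^{2} = \left(\left(4 - \frac{1}{9 \cdot 49}\right) + \frac{11}{120}\right)^{2} = \left(\left(4 - \frac{1}{441}\right) + \frac{11}{120}\right)^{2} = \left(\frac{1763}{441} + \frac{11}{120}\right)^{2} = \left(\frac{72137}{17640}\right)^{2} = \frac{5203746769}{311169600}$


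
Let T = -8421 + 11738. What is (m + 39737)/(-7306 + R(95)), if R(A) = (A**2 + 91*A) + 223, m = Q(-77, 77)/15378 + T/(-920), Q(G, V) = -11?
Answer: 25551750917/6808287960 ≈ 3.7530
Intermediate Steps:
T = 3317
m = -2319043/643080 (m = -11/15378 + 3317/(-920) = -11*1/15378 + 3317*(-1/920) = -1/1398 - 3317/920 = -2319043/643080 ≈ -3.6062)
R(A) = 223 + A**2 + 91*A
(m + 39737)/(-7306 + R(95)) = (-2319043/643080 + 39737)/(-7306 + (223 + 95**2 + 91*95)) = 25551750917/(643080*(-7306 + (223 + 9025 + 8645))) = 25551750917/(643080*(-7306 + 17893)) = (25551750917/643080)/10587 = (25551750917/643080)*(1/10587) = 25551750917/6808287960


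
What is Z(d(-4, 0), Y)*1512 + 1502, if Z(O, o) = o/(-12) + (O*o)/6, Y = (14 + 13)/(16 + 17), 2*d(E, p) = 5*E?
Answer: -7292/11 ≈ -662.91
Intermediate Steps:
d(E, p) = 5*E/2 (d(E, p) = (5*E)/2 = 5*E/2)
Y = 9/11 (Y = 27/33 = 27*(1/33) = 9/11 ≈ 0.81818)
Z(O, o) = -o/12 + O*o/6 (Z(O, o) = o*(-1/12) + (O*o)*(⅙) = -o/12 + O*o/6)
Z(d(-4, 0), Y)*1512 + 1502 = ((1/12)*(9/11)*(-1 + 2*((5/2)*(-4))))*1512 + 1502 = ((1/12)*(9/11)*(-1 + 2*(-10)))*1512 + 1502 = ((1/12)*(9/11)*(-1 - 20))*1512 + 1502 = ((1/12)*(9/11)*(-21))*1512 + 1502 = -63/44*1512 + 1502 = -23814/11 + 1502 = -7292/11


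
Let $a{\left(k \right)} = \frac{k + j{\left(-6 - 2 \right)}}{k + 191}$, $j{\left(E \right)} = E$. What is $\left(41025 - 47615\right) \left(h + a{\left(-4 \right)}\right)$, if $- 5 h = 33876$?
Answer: $\frac{8349361296}{187} \approx 4.4649 \cdot 10^{7}$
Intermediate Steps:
$a{\left(k \right)} = \frac{-8 + k}{191 + k}$ ($a{\left(k \right)} = \frac{k - 8}{k + 191} = \frac{k - 8}{191 + k} = \frac{-8 + k}{191 + k}$)
$h = - \frac{33876}{5}$ ($h = \left(- \frac{1}{5}\right) 33876 = - \frac{33876}{5} \approx -6775.2$)
$\left(41025 - 47615\right) \left(h + a{\left(-4 \right)}\right) = \left(41025 - 47615\right) \left(- \frac{33876}{5} + \frac{-8 - 4}{191 - 4}\right) = - 6590 \left(- \frac{33876}{5} + \frac{1}{187} \left(-12\right)\right) = - 6590 \left(- \frac{33876}{5} - \frac{12}{187}\right) = \left(-6590\right) \left(- \frac{6334872}{935}\right) = \frac{8349361296}{187}$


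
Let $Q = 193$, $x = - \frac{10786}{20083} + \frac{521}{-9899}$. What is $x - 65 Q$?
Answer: $- \frac{251953078}{20083} \approx -12546.0$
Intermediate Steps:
$x = - \frac{11843}{20083}$ ($x = \left(-10786\right) \frac{1}{20083} + 521 \left(- \frac{1}{9899}\right) = - \frac{10786}{20083} - \frac{1}{19} = - \frac{11843}{20083} \approx -0.5897$)
$x - 65 Q = - \frac{11843}{20083} - 12545 = - \frac{251953078}{20083}$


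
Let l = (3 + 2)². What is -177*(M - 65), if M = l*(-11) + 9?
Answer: 58587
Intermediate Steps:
l = 25 (l = 5² = 25)
M = -266 (M = 25*(-11) + 9 = -275 + 9 = -266)
-177*(M - 65) = -177*(-266 - 65) = -177*(-331) = 58587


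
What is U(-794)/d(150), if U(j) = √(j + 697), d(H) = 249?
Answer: I*√97/249 ≈ 0.039554*I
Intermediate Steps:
U(j) = √(697 + j)
U(-794)/d(150) = √(697 - 794)/249 = √(-97)*(1/249) = (I*√97)*(1/249) = I*√97/249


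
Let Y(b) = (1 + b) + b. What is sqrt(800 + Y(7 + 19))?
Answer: sqrt(853) ≈ 29.206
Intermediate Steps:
Y(b) = 1 + 2*b
sqrt(800 + Y(7 + 19)) = sqrt(800 + (1 + 2*(7 + 19))) = sqrt(800 + (1 + 2*26)) = sqrt(800 + (1 + 52)) = sqrt(800 + 53) = sqrt(853)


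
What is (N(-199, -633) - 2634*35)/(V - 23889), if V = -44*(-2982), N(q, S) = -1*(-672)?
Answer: -30506/35773 ≈ -0.85277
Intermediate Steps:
N(q, S) = 672
V = 131208
(N(-199, -633) - 2634*35)/(V - 23889) = (672 - 2634*35)/(131208 - 23889) = (672 - 92190)/107319 = -91518*1/107319 = -30506/35773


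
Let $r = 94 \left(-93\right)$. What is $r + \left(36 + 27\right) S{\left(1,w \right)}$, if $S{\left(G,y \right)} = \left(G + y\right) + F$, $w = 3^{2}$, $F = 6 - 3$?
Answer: $-7923$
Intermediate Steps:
$F = 3$
$w = 9$
$r = -8742$
$S{\left(G,y \right)} = 3 + G + y$ ($S{\left(G,y \right)} = \left(G + y\right) + 3 = 3 + G + y$)
$r + \left(36 + 27\right) S{\left(1,w \right)} = -8742 + \left(36 + 27\right) \left(3 + 1 + 9\right) = -8742 + 63 \cdot 13 = -8742 + 819 = -7923$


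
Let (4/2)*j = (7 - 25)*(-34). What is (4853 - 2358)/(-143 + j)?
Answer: 2495/163 ≈ 15.307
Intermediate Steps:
j = 306 (j = ((7 - 25)*(-34))/2 = (-18*(-34))/2 = (½)*612 = 306)
(4853 - 2358)/(-143 + j) = (4853 - 2358)/(-143 + 306) = 2495/163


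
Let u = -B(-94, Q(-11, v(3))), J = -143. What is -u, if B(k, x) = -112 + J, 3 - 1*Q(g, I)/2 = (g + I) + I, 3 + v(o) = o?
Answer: -255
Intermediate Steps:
v(o) = -3 + o
Q(g, I) = 6 - 4*I - 2*g (Q(g, I) = 6 - 2*((g + I) + I) = 6 - 2*((I + g) + I) = 6 - 2*(g + 2*I) = 6 + (-4*I - 2*g) = 6 - 4*I - 2*g)
B(k, x) = -255 (B(k, x) = -112 - 143 = -255)
u = 255 (u = -1*(-255) = 255)
-u = -1*255 = -255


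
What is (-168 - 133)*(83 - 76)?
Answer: -2107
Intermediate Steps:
(-168 - 133)*(83 - 76) = -301*7 = -2107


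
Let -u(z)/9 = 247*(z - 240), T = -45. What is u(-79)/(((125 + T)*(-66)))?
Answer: -21489/160 ≈ -134.31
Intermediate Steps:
u(z) = 533520 - 2223*z (u(z) = -2223*(z - 240) = -2223*(-240 + z) = -9*(-59280 + 247*z) = 533520 - 2223*z)
u(-79)/(((125 + T)*(-66))) = (533520 - 2223*(-79))/(((125 - 45)*(-66))) = (533520 + 175617)/((80*(-66))) = 709137/(-5280) = 709137*(-1/5280) = -21489/160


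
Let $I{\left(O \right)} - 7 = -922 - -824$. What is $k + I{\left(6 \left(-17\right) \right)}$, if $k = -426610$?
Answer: $-426701$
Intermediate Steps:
$I{\left(O \right)} = -91$ ($I{\left(O \right)} = 7 - 98 = -91$)
$k + I{\left(6 \left(-17\right) \right)} = -426610 - 91 = -426701$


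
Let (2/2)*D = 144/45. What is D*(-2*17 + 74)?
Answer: 128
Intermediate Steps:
D = 16/5 (D = 144/45 = 144*(1/45) = 16/5 ≈ 3.2000)
D*(-2*17 + 74) = 16*(-2*17 + 74)/5 = 16*(-34 + 74)/5 = (16/5)*40 = 128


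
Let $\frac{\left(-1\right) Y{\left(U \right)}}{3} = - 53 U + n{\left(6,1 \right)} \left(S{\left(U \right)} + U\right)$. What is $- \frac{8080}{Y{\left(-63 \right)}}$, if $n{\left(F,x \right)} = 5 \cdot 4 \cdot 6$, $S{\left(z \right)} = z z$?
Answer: $\frac{8080}{1416177} \approx 0.0057055$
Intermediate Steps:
$S{\left(z \right)} = z^{2}$
$n{\left(F,x \right)} = 120$ ($n{\left(F,x \right)} = 20 \cdot 6 = 120$)
$Y{\left(U \right)} = - 360 U^{2} - 201 U$ ($Y{\left(U \right)} = - 3 \left(- 53 U + 120 \left(U^{2} + U\right)\right) = - 3 \left(- 53 U + 120 \left(U + U^{2}\right)\right) = - 3 \left(- 53 U + \left(120 U + 120 U^{2}\right)\right) = - 3 \left(67 U + 120 U^{2}\right) = - 360 U^{2} - 201 U$)
$- \frac{8080}{Y{\left(-63 \right)}} = - \frac{8080}{3 \left(-63\right) \left(-67 - -7560\right)} = - \frac{8080}{3 \left(-63\right) \left(-67 + 7560\right)} = - \frac{8080}{3 \left(-63\right) 7493} = - \frac{8080}{-1416177} = \left(-8080\right) \left(- \frac{1}{1416177}\right) = \frac{8080}{1416177}$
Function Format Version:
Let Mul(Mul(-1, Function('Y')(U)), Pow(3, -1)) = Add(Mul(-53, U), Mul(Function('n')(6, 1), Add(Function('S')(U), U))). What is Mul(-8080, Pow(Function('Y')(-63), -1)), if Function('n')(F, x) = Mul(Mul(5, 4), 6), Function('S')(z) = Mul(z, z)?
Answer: Rational(8080, 1416177) ≈ 0.0057055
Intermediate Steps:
Function('S')(z) = Pow(z, 2)
Function('n')(F, x) = 120 (Function('n')(F, x) = Mul(20, 6) = 120)
Function('Y')(U) = Add(Mul(-360, Pow(U, 2)), Mul(-201, U)) (Function('Y')(U) = Mul(-3, Add(Mul(-53, U), Mul(120, Add(Pow(U, 2), U)))) = Mul(-3, Add(Mul(-53, U), Mul(120, Add(U, Pow(U, 2))))) = Mul(-3, Add(Mul(-53, U), Add(Mul(120, U), Mul(120, Pow(U, 2))))) = Mul(-3, Add(Mul(67, U), Mul(120, Pow(U, 2)))) = Add(Mul(-360, Pow(U, 2)), Mul(-201, U)))
Mul(-8080, Pow(Function('Y')(-63), -1)) = Mul(-8080, Pow(Mul(3, -63, Add(-67, Mul(-120, -63))), -1)) = Mul(-8080, Pow(Mul(3, -63, Add(-67, 7560)), -1)) = Mul(-8080, Pow(Mul(3, -63, 7493), -1)) = Mul(-8080, Pow(-1416177, -1)) = Mul(-8080, Rational(-1, 1416177)) = Rational(8080, 1416177)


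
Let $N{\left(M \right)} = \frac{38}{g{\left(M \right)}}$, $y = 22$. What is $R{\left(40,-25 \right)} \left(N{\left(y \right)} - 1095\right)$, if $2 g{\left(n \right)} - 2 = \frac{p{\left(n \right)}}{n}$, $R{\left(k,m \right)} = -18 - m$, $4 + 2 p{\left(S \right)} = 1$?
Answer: $- \frac{628117}{85} \approx -7389.6$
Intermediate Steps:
$p{\left(S \right)} = - \frac{3}{2}$ ($p{\left(S \right)} = -2 + \frac{1}{2} \cdot 1 = -2 + \frac{1}{2} = - \frac{3}{2}$)
$g{\left(n \right)} = 1 - \frac{3}{4 n}$ ($g{\left(n \right)} = 1 + \frac{\left(- \frac{3}{2}\right) \frac{1}{n}}{2} = 1 - \frac{3}{4 n}$)
$N{\left(M \right)} = \frac{38 M}{- \frac{3}{4} + M}$ ($N{\left(M \right)} = \frac{38}{\frac{1}{M} \left(- \frac{3}{4} + M\right)} = 38 \frac{M}{- \frac{3}{4} + M} = \frac{38 M}{- \frac{3}{4} + M}$)
$R{\left(40,-25 \right)} \left(N{\left(y \right)} - 1095\right) = \left(-18 - -25\right) \left(152 \cdot 22 \frac{1}{-3 + 4 \cdot 22} - 1095\right) = \left(-18 + 25\right) \left(152 \cdot 22 \frac{1}{-3 + 88} - 1095\right) = 7 \left(152 \cdot 22 \cdot \frac{1}{85} - 1095\right) = 7 \left(\frac{3344}{85} - 1095\right) = 7 \left(- \frac{89731}{85}\right) = - \frac{628117}{85}$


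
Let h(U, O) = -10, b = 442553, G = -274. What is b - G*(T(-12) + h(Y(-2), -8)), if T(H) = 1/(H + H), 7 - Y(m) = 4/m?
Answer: 5277619/12 ≈ 4.3980e+5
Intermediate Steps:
Y(m) = 7 - 4/m
T(H) = 1/(2*H)
b - G*(T(-12) + h(Y(-2), -8)) = 442553 - (-274)*((1/2)/(-12) - 10) = 442553 - (-274)*((1/2)*(-1/12) - 10) = 442553 - (-274)*(-1/24 - 10) = 442553 - (-274)*(-241)/24 = 442553 - 1*33017/12 = 442553 - 33017/12 = 5277619/12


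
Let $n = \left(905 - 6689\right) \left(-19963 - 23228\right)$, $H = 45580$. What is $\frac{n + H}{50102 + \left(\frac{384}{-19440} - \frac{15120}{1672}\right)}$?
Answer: $\frac{5287399103745}{1060029167} \approx 4988.0$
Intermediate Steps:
$n = 249816744$ ($n = \left(-5784\right) \left(-43191\right) = 249816744$)
$\frac{n + H}{50102 + \left(\frac{384}{-19440} - \frac{15120}{1672}\right)} = \frac{249816744 + 45580}{50102 + \left(\frac{384}{-19440} - \frac{15120}{1672}\right)} = \frac{249862324}{50102 + \left(384 \left(- \frac{1}{19440}\right) - \frac{1890}{209}\right)} = \frac{249862324}{50102 - \frac{767122}{84645}} = \frac{249862324}{\frac{4240116668}{84645}} = 249862324 \cdot \frac{84645}{4240116668} = \frac{5287399103745}{1060029167}$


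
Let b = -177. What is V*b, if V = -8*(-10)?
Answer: -14160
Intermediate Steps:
V = 80
V*b = 80*(-177) = -14160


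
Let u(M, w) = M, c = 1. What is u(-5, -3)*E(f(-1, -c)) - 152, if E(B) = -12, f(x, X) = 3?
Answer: -92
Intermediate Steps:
u(-5, -3)*E(f(-1, -c)) - 152 = -5*(-12) - 152 = 60 - 152 = -92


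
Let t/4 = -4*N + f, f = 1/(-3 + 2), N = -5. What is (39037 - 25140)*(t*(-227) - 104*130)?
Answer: -427638484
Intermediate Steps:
f = -1 (f = 1/(-1) = -1)
t = 76 (t = 4*(-4*(-5) - 1) = 4*(20 - 1) = 4*19 = 76)
(39037 - 25140)*(t*(-227) - 104*130) = (39037 - 25140)*(76*(-227) - 104*130) = 13897*(-17252 - 13520) = 13897*(-30772) = -427638484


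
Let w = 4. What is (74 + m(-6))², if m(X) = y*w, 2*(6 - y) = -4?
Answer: 11236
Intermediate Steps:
y = 8 (y = 6 - ½*(-4) = 6 + 2 = 8)
m(X) = 32 (m(X) = 8*4 = 32)
(74 + m(-6))² = (74 + 32)² = 106² = 11236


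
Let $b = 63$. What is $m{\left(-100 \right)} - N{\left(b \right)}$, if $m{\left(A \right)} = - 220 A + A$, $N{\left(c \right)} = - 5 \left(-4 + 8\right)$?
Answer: $21920$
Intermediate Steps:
$N{\left(c \right)} = -20$ ($N{\left(c \right)} = \left(-5\right) 4 = -20$)
$m{\left(A \right)} = - 219 A$
$m{\left(-100 \right)} - N{\left(b \right)} = \left(-219\right) \left(-100\right) - -20 = 21900 + 20 = 21920$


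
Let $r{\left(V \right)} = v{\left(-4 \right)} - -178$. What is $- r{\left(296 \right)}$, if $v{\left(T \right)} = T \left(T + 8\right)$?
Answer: $-162$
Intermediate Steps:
$v{\left(T \right)} = T \left(8 + T\right)$
$r{\left(V \right)} = 162$ ($r{\left(V \right)} = - 4 \left(8 - 4\right) - -178 = \left(-4\right) 4 + 178 = -16 + 178 = 162$)
$- r{\left(296 \right)} = \left(-1\right) 162 = -162$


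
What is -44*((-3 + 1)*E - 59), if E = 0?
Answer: 2596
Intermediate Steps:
-44*((-3 + 1)*E - 59) = -44*((-3 + 1)*0 - 59) = -44*(-2*0 - 59) = -44*(0 - 59) = -44*(-59) = 2596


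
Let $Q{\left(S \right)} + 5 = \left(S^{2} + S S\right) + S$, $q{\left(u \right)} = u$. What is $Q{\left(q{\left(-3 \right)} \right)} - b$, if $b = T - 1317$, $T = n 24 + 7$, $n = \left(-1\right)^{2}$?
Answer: $1296$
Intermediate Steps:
$n = 1$
$T = 31$ ($T = 1 \cdot 24 + 7 = 24 + 7 = 31$)
$Q{\left(S \right)} = -5 + S + 2 S^{2}$ ($Q{\left(S \right)} = -5 + \left(\left(S^{2} + S S\right) + S\right) = -5 + \left(\left(S^{2} + S^{2}\right) + S\right) = -5 + \left(2 S^{2} + S\right) = -5 + \left(S + 2 S^{2}\right) = -5 + S + 2 S^{2}$)
$b = -1286$ ($b = 31 - 1317 = -1286$)
$Q{\left(q{\left(-3 \right)} \right)} - b = \left(-5 - 3 + 2 \left(-3\right)^{2}\right) - -1286 = \left(-5 - 3 + 2 \cdot 9\right) + 1286 = \left(-5 - 3 + 18\right) + 1286 = 10 + 1286 = 1296$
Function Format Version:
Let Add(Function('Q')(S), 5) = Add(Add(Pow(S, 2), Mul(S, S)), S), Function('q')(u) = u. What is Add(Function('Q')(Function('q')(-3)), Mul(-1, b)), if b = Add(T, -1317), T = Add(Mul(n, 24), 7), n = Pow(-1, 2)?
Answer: 1296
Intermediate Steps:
n = 1
T = 31 (T = Add(Mul(1, 24), 7) = Add(24, 7) = 31)
Function('Q')(S) = Add(-5, S, Mul(2, Pow(S, 2))) (Function('Q')(S) = Add(-5, Add(Add(Pow(S, 2), Mul(S, S)), S)) = Add(-5, Add(Add(Pow(S, 2), Pow(S, 2)), S)) = Add(-5, Add(Mul(2, Pow(S, 2)), S)) = Add(-5, Add(S, Mul(2, Pow(S, 2)))) = Add(-5, S, Mul(2, Pow(S, 2))))
b = -1286 (b = Add(31, -1317) = -1286)
Add(Function('Q')(Function('q')(-3)), Mul(-1, b)) = Add(Add(-5, -3, Mul(2, Pow(-3, 2))), Mul(-1, -1286)) = Add(Add(-5, -3, Mul(2, 9)), 1286) = Add(Add(-5, -3, 18), 1286) = Add(10, 1286) = 1296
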